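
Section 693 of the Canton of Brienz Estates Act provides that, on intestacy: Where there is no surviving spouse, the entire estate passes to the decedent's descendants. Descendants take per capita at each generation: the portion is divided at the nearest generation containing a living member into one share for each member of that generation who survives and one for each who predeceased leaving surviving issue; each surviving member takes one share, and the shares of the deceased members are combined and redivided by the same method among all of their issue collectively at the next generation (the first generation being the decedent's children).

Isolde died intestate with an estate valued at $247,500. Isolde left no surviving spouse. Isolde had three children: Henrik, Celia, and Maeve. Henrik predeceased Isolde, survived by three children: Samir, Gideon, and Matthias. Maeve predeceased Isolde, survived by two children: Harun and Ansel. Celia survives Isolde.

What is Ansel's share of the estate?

The entire $247,500 passes to the descendants.
That amount ($247,500) is divided at the children's generation into 3 shares of $82,500. Celia takes $82,500. The 2 shares of the deceased (Henrik and Maeve) are combined into a pool of $165,000.
That pool ($165,000) is divided at the grandchildren's generation equally among Samir, Gideon, Matthias, Harun, and Ansel: $33,000 each.

Ansel receives $33,000.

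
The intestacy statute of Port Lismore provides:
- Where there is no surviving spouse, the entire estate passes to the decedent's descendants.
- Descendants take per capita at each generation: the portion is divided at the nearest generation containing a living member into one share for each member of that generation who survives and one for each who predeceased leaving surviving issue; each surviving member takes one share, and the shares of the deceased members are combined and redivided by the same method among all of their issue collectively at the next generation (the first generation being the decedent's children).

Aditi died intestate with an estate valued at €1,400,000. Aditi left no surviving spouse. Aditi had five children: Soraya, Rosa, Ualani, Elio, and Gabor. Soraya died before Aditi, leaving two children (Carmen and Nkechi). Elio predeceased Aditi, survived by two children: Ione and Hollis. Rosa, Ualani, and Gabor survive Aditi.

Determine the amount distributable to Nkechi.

Nkechi receives €140,000.

The entire €1,400,000 passes to the descendants.
That amount (€1,400,000) is divided at the children's generation into 5 shares of €280,000. Rosa, Ualani, and Gabor each take €280,000. The 2 shares of the deceased (Soraya and Elio) are combined into a pool of €560,000.
That pool (€560,000) is divided at the grandchildren's generation equally among Carmen, Nkechi, Ione, and Hollis: €140,000 each.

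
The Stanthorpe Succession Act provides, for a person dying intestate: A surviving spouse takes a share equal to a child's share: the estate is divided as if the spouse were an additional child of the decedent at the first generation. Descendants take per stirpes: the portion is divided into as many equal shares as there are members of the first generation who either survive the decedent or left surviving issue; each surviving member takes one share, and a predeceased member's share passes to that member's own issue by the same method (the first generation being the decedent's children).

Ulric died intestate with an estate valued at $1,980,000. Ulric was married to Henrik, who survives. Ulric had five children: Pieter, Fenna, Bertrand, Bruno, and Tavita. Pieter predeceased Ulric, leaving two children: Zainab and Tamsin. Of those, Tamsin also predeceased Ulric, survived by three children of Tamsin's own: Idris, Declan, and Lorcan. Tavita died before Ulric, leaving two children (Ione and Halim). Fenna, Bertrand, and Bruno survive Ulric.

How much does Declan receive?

The spouse counts as an additional share at the children's level, so there are 6 primary shares of $330,000. Henrik takes one such share ($330,000).
The children's combined portion ($1,650,000) is divided into 5 shares of $330,000: Fenna, Bertrand, and Bruno each take $330,000; Pieter's $330,000 share passes to Pieter's issue; Tavita's $330,000 share passes to Tavita's issue.
Pieter's share ($330,000) is divided into 2 shares of $165,000: Zainab takes $165,000; Tamsin's $165,000 share passes to Tamsin's issue.
Tamsin's share ($165,000) is divided into 3 shares of $55,000: Idris, Declan, and Lorcan each take $55,000.
Tavita's share ($330,000) is divided into 2 shares of $165,000: Ione and Halim each take $165,000.

Declan receives $55,000.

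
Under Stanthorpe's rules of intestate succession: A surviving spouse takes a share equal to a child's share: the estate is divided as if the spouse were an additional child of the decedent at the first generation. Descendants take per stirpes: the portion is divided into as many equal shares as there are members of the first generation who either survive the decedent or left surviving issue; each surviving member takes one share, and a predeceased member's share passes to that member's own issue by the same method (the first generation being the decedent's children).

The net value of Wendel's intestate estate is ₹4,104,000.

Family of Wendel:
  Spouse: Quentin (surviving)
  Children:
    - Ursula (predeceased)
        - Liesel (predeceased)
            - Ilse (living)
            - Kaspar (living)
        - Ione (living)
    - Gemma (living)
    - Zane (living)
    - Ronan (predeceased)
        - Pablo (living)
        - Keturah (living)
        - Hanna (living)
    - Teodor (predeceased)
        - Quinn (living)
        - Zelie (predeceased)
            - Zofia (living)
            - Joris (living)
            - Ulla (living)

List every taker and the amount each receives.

The spouse counts as an additional share at the children's level, so there are 6 primary shares of ₹684,000. Quentin takes one such share (₹684,000).
The children's combined portion (₹3,420,000) is divided into 5 shares of ₹684,000: Gemma and Zane each take ₹684,000; Ursula's ₹684,000 share passes to Ursula's issue; Ronan's ₹684,000 share passes to Ronan's issue; Teodor's ₹684,000 share passes to Teodor's issue.
Ursula's share (₹684,000) is divided into 2 shares of ₹342,000: Ione takes ₹342,000; Liesel's ₹342,000 share passes to Liesel's issue.
Liesel's share (₹342,000) is divided into 2 shares of ₹171,000: Ilse and Kaspar each take ₹171,000.
Ronan's share (₹684,000) is divided into 3 shares of ₹228,000: Pablo, Keturah, and Hanna each take ₹228,000.
Teodor's share (₹684,000) is divided into 2 shares of ₹342,000: Quinn takes ₹342,000; Zelie's ₹342,000 share passes to Zelie's issue.
Zelie's share (₹342,000) is divided into 3 shares of ₹114,000: Zofia, Joris, and Ulla each take ₹114,000.

Quentin: ₹684,000; Ilse: ₹171,000; Kaspar: ₹171,000; Ione: ₹342,000; Gemma: ₹684,000; Zane: ₹684,000; Pablo: ₹228,000; Keturah: ₹228,000; Hanna: ₹228,000; Quinn: ₹342,000; Zofia: ₹114,000; Joris: ₹114,000; Ulla: ₹114,000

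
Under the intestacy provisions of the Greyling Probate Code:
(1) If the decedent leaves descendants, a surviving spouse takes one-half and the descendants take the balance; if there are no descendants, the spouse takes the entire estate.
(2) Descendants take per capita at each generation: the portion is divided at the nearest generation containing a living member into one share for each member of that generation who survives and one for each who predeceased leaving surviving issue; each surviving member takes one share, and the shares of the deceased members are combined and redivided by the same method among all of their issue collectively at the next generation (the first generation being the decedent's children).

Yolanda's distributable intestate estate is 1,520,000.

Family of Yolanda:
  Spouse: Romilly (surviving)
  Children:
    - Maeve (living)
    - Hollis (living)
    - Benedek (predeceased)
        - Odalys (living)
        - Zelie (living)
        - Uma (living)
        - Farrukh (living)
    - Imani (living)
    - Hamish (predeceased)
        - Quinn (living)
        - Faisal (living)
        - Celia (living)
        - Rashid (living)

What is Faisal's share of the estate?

Faisal receives 38,000.

Romilly takes one-half of 1,520,000 = 760,000. The remaining 760,000 passes to the descendants.
The descendants' portion (760,000) is divided at the children's generation into 5 shares of 152,000. Maeve, Hollis, and Imani each take 152,000. The 2 shares of the deceased (Benedek and Hamish) are combined into a pool of 304,000.
That pool (304,000) is divided at the grandchildren's generation equally among Odalys, Zelie, Uma, Farrukh, Quinn, Faisal, Celia, and Rashid: 38,000 each.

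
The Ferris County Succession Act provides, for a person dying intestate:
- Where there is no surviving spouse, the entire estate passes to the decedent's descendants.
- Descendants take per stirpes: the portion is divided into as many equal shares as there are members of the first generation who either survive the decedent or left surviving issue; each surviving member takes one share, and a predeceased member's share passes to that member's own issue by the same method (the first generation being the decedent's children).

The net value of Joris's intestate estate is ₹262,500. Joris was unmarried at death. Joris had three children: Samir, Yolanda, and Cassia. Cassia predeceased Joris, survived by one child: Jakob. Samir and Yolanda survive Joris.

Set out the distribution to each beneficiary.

The entire ₹262,500 passes to the descendants.
That amount (₹262,500) is divided into 3 shares of ₹87,500: Samir and Yolanda each take ₹87,500; Cassia's ₹87,500 share passes to Cassia's issue.
Cassia's share (₹87,500) passes entirely to Jakob.

Samir: ₹87,500; Yolanda: ₹87,500; Jakob: ₹87,500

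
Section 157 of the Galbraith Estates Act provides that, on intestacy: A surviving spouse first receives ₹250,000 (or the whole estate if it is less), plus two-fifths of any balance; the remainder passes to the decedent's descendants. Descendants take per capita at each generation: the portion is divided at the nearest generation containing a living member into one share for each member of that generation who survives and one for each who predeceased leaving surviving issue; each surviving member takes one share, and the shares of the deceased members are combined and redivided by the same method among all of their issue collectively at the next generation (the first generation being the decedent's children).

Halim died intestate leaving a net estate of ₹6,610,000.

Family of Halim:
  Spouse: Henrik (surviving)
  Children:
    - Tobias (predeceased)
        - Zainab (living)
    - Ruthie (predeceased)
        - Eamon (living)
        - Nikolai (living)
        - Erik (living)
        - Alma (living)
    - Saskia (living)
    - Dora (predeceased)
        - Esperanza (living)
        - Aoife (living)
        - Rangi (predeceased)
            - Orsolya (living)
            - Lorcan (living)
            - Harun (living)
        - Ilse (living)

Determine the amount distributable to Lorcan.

Lorcan receives ₹106,000.

Henrik first takes ₹250,000, leaving a balance of ₹6,360,000. Henrik then takes two-fifths of the balance (₹2,544,000), for a total of ₹2,794,000. The remaining ₹3,816,000 passes to the descendants.
The descendants' portion (₹3,816,000) is divided at the children's generation into 4 shares of ₹954,000. Saskia takes ₹954,000. The 3 shares of the deceased (Tobias, Ruthie, and Dora) are combined into a pool of ₹2,862,000.
That pool (₹2,862,000) is divided at the grandchildren's generation into 9 shares of ₹318,000. Zainab, Eamon, Nikolai, Erik, Alma, Esperanza, Aoife, and Ilse each take ₹318,000. The remaining share for the deceased Rangi (₹318,000) is carried to the next generation.
That pool (₹318,000) is divided at the great-grandchildren's generation equally among Orsolya, Lorcan, and Harun: ₹106,000 each.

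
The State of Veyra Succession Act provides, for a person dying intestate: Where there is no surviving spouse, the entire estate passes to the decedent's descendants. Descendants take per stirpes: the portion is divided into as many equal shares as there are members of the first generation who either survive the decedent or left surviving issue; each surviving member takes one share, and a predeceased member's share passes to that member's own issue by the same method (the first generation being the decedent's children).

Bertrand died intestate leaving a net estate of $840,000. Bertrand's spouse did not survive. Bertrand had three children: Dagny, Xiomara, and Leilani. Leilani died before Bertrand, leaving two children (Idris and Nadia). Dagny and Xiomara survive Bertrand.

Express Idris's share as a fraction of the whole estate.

The entire $840,000 passes to the descendants.
That amount ($840,000) is divided into 3 shares of $280,000: Dagny and Xiomara each take $280,000; Leilani's $280,000 share passes to Leilani's issue.
Leilani's share ($280,000) is divided into 2 shares of $140,000: Idris and Nadia each take $140,000.

Idris receives 1/6 of the estate.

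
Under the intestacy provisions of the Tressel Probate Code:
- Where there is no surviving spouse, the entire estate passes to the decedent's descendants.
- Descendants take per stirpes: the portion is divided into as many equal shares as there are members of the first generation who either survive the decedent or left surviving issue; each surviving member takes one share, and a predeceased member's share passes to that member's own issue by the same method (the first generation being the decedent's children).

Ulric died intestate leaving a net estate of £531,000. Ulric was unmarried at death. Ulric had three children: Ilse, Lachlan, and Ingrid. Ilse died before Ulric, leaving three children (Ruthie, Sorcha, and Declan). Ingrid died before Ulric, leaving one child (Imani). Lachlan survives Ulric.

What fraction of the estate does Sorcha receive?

The entire £531,000 passes to the descendants.
That amount (£531,000) is divided into 3 shares of £177,000: Lachlan takes £177,000; Ilse's £177,000 share passes to Ilse's issue; Ingrid's £177,000 share passes to Ingrid's issue.
Ilse's share (£177,000) is divided into 3 shares of £59,000: Ruthie, Sorcha, and Declan each take £59,000.
Ingrid's share (£177,000) passes entirely to Imani.

Sorcha receives 1/9 of the estate.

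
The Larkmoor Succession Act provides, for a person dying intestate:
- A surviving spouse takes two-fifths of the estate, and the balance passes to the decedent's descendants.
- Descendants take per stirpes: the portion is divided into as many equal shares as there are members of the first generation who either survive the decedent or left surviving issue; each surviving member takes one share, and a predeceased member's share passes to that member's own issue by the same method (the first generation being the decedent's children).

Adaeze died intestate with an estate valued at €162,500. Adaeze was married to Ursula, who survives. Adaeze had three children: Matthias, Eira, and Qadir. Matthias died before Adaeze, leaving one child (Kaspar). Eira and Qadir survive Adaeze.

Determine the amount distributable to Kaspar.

Ursula takes two-fifths of €162,500 = €65,000. The remaining €97,500 passes to the descendants.
The descendants' portion (€97,500) is divided into 3 shares of €32,500: Eira and Qadir each take €32,500; Matthias's €32,500 share passes to Matthias's issue.
Matthias's share (€32,500) passes entirely to Kaspar.

Kaspar receives €32,500.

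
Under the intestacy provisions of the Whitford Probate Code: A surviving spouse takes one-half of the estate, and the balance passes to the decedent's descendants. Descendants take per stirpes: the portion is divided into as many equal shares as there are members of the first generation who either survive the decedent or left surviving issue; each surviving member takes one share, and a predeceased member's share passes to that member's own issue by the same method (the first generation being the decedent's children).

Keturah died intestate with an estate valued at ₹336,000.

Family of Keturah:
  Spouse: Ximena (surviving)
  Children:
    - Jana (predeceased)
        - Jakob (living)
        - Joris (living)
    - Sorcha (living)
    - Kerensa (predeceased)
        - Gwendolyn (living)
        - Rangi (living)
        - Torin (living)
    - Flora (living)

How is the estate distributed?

Ximena: ₹168,000; Jakob: ₹21,000; Joris: ₹21,000; Sorcha: ₹42,000; Gwendolyn: ₹14,000; Rangi: ₹14,000; Torin: ₹14,000; Flora: ₹42,000

Ximena takes one-half of ₹336,000 = ₹168,000. The remaining ₹168,000 passes to the descendants.
The descendants' portion (₹168,000) is divided into 4 shares of ₹42,000: Sorcha and Flora each take ₹42,000; Jana's ₹42,000 share passes to Jana's issue; Kerensa's ₹42,000 share passes to Kerensa's issue.
Jana's share (₹42,000) is divided into 2 shares of ₹21,000: Jakob and Joris each take ₹21,000.
Kerensa's share (₹42,000) is divided into 3 shares of ₹14,000: Gwendolyn, Rangi, and Torin each take ₹14,000.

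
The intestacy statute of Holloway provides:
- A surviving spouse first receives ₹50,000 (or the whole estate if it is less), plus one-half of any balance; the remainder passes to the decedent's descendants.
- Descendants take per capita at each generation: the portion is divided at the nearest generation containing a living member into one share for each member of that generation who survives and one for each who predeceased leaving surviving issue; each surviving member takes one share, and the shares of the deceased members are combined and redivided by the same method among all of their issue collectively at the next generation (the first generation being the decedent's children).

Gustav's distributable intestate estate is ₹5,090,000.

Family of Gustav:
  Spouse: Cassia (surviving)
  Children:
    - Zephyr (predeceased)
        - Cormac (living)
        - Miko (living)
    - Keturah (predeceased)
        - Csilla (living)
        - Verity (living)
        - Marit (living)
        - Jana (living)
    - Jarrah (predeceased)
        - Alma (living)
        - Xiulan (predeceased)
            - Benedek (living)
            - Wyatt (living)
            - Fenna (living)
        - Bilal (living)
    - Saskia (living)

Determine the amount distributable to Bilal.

Bilal receives ₹210,000.

Cassia first takes ₹50,000, leaving a balance of ₹5,040,000. Cassia then takes one-half of the balance (₹2,520,000), for a total of ₹2,570,000. The remaining ₹2,520,000 passes to the descendants.
The descendants' portion (₹2,520,000) is divided at the children's generation into 4 shares of ₹630,000. Saskia takes ₹630,000. The 3 shares of the deceased (Zephyr, Keturah, and Jarrah) are combined into a pool of ₹1,890,000.
That pool (₹1,890,000) is divided at the grandchildren's generation into 9 shares of ₹210,000. Cormac, Miko, Csilla, Verity, Marit, Jana, Alma, and Bilal each take ₹210,000. The remaining share for the deceased Xiulan (₹210,000) is carried to the next generation.
That pool (₹210,000) is divided at the great-grandchildren's generation equally among Benedek, Wyatt, and Fenna: ₹70,000 each.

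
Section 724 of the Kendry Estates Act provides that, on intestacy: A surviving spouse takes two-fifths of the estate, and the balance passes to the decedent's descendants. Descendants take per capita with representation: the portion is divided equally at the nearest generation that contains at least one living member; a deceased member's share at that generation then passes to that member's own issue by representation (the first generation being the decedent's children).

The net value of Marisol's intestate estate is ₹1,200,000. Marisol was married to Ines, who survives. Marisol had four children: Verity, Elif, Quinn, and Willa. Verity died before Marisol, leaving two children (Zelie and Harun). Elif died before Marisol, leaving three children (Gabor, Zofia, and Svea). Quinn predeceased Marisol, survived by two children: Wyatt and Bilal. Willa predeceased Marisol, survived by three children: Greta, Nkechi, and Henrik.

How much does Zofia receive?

Ines takes two-fifths of ₹1,200,000 = ₹480,000. The remaining ₹720,000 passes to the descendants.
No child survives, so the initial division is made at the grandchildren's generation.
The descendants' portion (₹720,000) is divided into 10 shares of ₹72,000: Zelie, Harun, Gabor, Zofia, Svea, Wyatt, Bilal, Greta, Nkechi, and Henrik each take ₹72,000.

Zofia receives ₹72,000.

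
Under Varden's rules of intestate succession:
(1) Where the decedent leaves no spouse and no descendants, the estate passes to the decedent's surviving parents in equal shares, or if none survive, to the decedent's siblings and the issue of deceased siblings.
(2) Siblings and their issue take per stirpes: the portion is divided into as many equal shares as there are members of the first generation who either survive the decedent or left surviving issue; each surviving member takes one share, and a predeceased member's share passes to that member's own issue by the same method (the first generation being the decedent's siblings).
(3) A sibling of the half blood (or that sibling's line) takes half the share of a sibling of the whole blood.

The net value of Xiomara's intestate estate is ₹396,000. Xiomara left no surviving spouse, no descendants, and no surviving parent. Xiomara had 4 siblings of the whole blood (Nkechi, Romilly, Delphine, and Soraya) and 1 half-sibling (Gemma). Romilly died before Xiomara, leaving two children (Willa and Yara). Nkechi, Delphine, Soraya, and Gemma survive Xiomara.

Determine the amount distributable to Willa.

The entire ₹396,000 passes to the siblings and their issue.
Counting each half-blood sibling's line as half a unit, there are 9/2 units in ₹396,000, so one unit is ₹88,000. Whole-blood lines (Nkechi, Romilly, Delphine, and Soraya) take ₹88,000 each; half-blood lines (Gemma) take ₹44,000 each.
Romilly's share (₹88,000) is divided into 2 shares of ₹44,000: Willa and Yara each take ₹44,000.

Willa receives ₹44,000.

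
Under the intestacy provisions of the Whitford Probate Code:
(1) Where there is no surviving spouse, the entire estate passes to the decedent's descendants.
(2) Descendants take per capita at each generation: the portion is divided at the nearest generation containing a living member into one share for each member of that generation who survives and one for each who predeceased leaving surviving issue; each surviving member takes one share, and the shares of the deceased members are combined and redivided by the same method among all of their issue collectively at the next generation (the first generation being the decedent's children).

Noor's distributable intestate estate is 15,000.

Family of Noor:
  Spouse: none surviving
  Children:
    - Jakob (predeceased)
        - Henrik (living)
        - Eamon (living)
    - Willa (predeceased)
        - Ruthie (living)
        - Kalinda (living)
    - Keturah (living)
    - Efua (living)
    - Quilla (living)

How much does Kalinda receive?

Kalinda receives 1,500.

The entire 15,000 passes to the descendants.
That amount (15,000) is divided at the children's generation into 5 shares of 3,000. Keturah, Efua, and Quilla each take 3,000. The 2 shares of the deceased (Jakob and Willa) are combined into a pool of 6,000.
That pool (6,000) is divided at the grandchildren's generation equally among Henrik, Eamon, Ruthie, and Kalinda: 1,500 each.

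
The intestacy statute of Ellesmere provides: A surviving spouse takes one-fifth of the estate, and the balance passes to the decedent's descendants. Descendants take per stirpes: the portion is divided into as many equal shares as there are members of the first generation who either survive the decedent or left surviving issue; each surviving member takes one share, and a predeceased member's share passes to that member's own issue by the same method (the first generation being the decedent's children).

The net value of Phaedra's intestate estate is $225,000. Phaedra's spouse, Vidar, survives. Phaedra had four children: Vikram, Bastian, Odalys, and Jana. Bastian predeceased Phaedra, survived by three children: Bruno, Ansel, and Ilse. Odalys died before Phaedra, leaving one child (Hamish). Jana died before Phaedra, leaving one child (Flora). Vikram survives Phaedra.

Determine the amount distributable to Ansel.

Ansel receives $15,000.

Vidar takes one-fifth of $225,000 = $45,000. The remaining $180,000 passes to the descendants.
The descendants' portion ($180,000) is divided into 4 shares of $45,000: Vikram takes $45,000; Bastian's $45,000 share passes to Bastian's issue; Odalys's $45,000 share passes to Odalys's issue; Jana's $45,000 share passes to Jana's issue.
Bastian's share ($45,000) is divided into 3 shares of $15,000: Bruno, Ansel, and Ilse each take $15,000.
Odalys's share ($45,000) passes entirely to Hamish.
Jana's share ($45,000) passes entirely to Flora.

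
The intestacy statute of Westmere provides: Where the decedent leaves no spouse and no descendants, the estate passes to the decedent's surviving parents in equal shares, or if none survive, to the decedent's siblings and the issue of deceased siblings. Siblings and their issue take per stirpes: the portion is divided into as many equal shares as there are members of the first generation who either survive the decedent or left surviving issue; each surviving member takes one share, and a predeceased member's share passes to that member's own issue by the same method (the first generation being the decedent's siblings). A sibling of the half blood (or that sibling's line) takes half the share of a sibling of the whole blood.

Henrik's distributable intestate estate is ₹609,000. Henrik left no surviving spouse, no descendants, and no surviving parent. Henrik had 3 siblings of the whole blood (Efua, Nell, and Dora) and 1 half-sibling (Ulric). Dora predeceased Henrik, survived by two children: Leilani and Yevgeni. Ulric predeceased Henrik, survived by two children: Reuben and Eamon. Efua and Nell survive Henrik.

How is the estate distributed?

Efua: ₹174,000; Nell: ₹174,000; Leilani: ₹87,000; Yevgeni: ₹87,000; Reuben: ₹43,500; Eamon: ₹43,500

The entire ₹609,000 passes to the siblings and their issue.
Counting each half-blood sibling's line as half a unit, there are 7/2 units in ₹609,000, so one unit is ₹174,000. Whole-blood lines (Efua, Nell, and Dora) take ₹174,000 each; half-blood lines (Ulric) take ₹87,000 each.
Dora's share (₹174,000) is divided into 2 shares of ₹87,000: Leilani and Yevgeni each take ₹87,000.
Ulric's share (₹87,000) is divided into 2 shares of ₹43,500: Reuben and Eamon each take ₹43,500.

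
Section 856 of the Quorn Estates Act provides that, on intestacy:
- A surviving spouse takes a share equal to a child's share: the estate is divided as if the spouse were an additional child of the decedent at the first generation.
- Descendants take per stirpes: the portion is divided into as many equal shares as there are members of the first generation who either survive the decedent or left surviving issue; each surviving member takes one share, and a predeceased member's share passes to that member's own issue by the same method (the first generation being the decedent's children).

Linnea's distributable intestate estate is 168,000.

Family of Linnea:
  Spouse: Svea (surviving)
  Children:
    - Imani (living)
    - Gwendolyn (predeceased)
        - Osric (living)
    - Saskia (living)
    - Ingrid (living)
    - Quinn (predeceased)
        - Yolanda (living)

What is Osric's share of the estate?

The spouse counts as an additional share at the children's level, so there are 6 primary shares of 28,000. Svea takes one such share (28,000).
The children's combined portion (140,000) is divided into 5 shares of 28,000: Imani, Saskia, and Ingrid each take 28,000; Gwendolyn's 28,000 share passes to Gwendolyn's issue; Quinn's 28,000 share passes to Quinn's issue.
Gwendolyn's share (28,000) passes entirely to Osric.
Quinn's share (28,000) passes entirely to Yolanda.

Osric receives 28,000.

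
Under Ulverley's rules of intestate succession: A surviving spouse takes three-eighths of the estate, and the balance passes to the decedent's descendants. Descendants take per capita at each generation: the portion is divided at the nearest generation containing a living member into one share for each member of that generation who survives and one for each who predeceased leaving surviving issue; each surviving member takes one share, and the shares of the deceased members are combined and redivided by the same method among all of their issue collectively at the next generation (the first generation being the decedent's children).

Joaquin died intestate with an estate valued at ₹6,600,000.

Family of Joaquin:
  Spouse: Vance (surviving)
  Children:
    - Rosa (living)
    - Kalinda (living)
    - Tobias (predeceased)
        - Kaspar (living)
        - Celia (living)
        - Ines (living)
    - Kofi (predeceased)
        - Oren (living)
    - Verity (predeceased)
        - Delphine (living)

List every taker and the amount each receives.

Vance takes three-eighths of ₹6,600,000 = ₹2,475,000. The remaining ₹4,125,000 passes to the descendants.
The descendants' portion (₹4,125,000) is divided at the children's generation into 5 shares of ₹825,000. Rosa and Kalinda each take ₹825,000. The 3 shares of the deceased (Tobias, Kofi, and Verity) are combined into a pool of ₹2,475,000.
That pool (₹2,475,000) is divided at the grandchildren's generation equally among Kaspar, Celia, Ines, Oren, and Delphine: ₹495,000 each.

Vance: ₹2,475,000; Rosa: ₹825,000; Kalinda: ₹825,000; Kaspar: ₹495,000; Celia: ₹495,000; Ines: ₹495,000; Oren: ₹495,000; Delphine: ₹495,000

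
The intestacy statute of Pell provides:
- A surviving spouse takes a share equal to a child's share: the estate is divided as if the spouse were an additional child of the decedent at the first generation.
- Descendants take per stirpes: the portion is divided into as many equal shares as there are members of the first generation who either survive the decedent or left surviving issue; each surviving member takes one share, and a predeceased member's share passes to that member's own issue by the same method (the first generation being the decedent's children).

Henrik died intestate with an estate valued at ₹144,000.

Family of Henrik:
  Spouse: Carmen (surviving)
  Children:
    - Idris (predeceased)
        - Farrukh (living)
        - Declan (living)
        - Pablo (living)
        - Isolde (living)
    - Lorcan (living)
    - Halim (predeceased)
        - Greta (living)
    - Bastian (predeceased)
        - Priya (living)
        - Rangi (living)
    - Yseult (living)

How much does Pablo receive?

The spouse counts as an additional share at the children's level, so there are 6 primary shares of ₹24,000. Carmen takes one such share (₹24,000).
The children's combined portion (₹120,000) is divided into 5 shares of ₹24,000: Lorcan and Yseult each take ₹24,000; Idris's ₹24,000 share passes to Idris's issue; Halim's ₹24,000 share passes to Halim's issue; Bastian's ₹24,000 share passes to Bastian's issue.
Idris's share (₹24,000) is divided into 4 shares of ₹6,000: Farrukh, Declan, Pablo, and Isolde each take ₹6,000.
Halim's share (₹24,000) passes entirely to Greta.
Bastian's share (₹24,000) is divided into 2 shares of ₹12,000: Priya and Rangi each take ₹12,000.

Pablo receives ₹6,000.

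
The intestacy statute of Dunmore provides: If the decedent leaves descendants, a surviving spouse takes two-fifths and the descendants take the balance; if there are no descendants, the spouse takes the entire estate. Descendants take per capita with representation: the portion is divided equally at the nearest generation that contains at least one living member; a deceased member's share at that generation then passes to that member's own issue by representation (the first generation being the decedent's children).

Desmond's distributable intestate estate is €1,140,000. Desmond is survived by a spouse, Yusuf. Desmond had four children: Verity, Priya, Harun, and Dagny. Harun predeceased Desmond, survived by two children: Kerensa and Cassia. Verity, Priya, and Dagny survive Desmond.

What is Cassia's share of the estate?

Cassia receives €85,500.

Yusuf takes two-fifths of €1,140,000 = €456,000. The remaining €684,000 passes to the descendants.
The descendants' portion (€684,000) is divided into 4 shares of €171,000: Verity, Priya, and Dagny each take €171,000; Harun's €171,000 share passes to Harun's issue.
Harun's share (€171,000) is divided into 2 shares of €85,500: Kerensa and Cassia each take €85,500.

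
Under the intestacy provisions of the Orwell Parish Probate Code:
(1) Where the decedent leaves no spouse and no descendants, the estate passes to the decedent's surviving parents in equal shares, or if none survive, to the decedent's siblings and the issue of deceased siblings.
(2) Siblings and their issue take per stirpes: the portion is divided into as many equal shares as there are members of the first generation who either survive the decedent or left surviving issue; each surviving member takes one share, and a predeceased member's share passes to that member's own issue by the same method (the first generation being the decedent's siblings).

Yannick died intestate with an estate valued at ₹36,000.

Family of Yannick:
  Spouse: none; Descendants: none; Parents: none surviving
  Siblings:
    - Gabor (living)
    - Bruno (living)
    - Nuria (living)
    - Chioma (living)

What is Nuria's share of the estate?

Nuria receives ₹9,000.

The entire ₹36,000 passes to the siblings and their issue.
That amount (₹36,000) is divided into 4 shares of ₹9,000: Gabor, Bruno, Nuria, and Chioma each take ₹9,000.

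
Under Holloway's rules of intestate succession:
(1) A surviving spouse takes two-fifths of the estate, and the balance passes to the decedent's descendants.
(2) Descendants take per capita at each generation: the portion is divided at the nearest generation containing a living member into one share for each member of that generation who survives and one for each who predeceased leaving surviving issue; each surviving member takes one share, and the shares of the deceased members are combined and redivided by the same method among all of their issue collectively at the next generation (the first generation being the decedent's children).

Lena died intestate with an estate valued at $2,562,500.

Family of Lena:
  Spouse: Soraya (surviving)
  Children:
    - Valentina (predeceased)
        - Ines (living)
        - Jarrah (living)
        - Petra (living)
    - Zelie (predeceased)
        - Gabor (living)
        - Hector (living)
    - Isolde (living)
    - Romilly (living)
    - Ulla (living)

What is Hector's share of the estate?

Soraya takes two-fifths of $2,562,500 = $1,025,000. The remaining $1,537,500 passes to the descendants.
The descendants' portion ($1,537,500) is divided at the children's generation into 5 shares of $307,500. Isolde, Romilly, and Ulla each take $307,500. The 2 shares of the deceased (Valentina and Zelie) are combined into a pool of $615,000.
That pool ($615,000) is divided at the grandchildren's generation equally among Ines, Jarrah, Petra, Gabor, and Hector: $123,000 each.

Hector receives $123,000.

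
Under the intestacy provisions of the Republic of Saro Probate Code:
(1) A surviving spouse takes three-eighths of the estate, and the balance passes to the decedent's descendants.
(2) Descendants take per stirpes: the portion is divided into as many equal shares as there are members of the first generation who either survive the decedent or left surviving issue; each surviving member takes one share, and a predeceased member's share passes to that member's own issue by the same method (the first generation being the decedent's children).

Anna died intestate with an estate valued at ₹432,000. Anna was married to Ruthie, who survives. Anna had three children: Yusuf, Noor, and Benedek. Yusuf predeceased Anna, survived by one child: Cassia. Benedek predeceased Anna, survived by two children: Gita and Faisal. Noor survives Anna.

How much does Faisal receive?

Faisal receives ₹45,000.

Ruthie takes three-eighths of ₹432,000 = ₹162,000. The remaining ₹270,000 passes to the descendants.
The descendants' portion (₹270,000) is divided into 3 shares of ₹90,000: Noor takes ₹90,000; Yusuf's ₹90,000 share passes to Yusuf's issue; Benedek's ₹90,000 share passes to Benedek's issue.
Yusuf's share (₹90,000) passes entirely to Cassia.
Benedek's share (₹90,000) is divided into 2 shares of ₹45,000: Gita and Faisal each take ₹45,000.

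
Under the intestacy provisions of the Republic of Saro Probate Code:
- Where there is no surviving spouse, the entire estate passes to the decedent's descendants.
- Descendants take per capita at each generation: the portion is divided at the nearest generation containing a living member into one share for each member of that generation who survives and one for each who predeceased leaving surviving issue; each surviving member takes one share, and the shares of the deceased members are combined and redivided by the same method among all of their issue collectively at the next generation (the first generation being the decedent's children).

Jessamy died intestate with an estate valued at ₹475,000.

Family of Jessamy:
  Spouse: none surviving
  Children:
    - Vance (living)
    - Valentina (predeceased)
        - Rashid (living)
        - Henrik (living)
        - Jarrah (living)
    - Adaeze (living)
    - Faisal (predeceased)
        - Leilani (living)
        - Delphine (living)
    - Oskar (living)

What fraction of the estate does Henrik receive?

Henrik receives 2/25 of the estate.

The entire ₹475,000 passes to the descendants.
That amount (₹475,000) is divided at the children's generation into 5 shares of ₹95,000. Vance, Adaeze, and Oskar each take ₹95,000. The 2 shares of the deceased (Valentina and Faisal) are combined into a pool of ₹190,000.
That pool (₹190,000) is divided at the grandchildren's generation equally among Rashid, Henrik, Jarrah, Leilani, and Delphine: ₹38,000 each.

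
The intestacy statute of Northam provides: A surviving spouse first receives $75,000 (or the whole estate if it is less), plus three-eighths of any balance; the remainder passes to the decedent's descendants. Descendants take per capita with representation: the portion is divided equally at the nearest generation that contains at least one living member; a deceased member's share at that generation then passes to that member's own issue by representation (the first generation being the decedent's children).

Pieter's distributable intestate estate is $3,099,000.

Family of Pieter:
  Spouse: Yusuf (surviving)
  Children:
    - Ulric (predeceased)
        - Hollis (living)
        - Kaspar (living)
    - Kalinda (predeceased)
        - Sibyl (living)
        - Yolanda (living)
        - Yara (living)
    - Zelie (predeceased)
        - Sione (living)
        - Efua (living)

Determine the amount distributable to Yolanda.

Yusuf first takes $75,000, leaving a balance of $3,024,000. Yusuf then takes three-eighths of the balance ($1,134,000), for a total of $1,209,000. The remaining $1,890,000 passes to the descendants.
No child survives, so the initial division is made at the grandchildren's generation.
The descendants' portion ($1,890,000) is divided into 7 shares of $270,000: Hollis, Kaspar, Sibyl, Yolanda, Yara, Sione, and Efua each take $270,000.

Yolanda receives $270,000.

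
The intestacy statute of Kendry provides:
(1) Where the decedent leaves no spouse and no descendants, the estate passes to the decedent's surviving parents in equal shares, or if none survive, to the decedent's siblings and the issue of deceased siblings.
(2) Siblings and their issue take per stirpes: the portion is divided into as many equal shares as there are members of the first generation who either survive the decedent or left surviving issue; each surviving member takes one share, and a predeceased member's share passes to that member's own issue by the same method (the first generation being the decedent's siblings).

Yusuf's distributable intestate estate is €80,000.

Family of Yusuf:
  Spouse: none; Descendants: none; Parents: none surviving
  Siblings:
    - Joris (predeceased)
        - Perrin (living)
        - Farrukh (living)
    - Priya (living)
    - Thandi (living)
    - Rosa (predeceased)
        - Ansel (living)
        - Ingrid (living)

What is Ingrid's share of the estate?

Ingrid receives €10,000.

The entire €80,000 passes to the siblings and their issue.
That amount (€80,000) is divided into 4 shares of €20,000: Priya and Thandi each take €20,000; Joris's €20,000 share passes to Joris's issue; Rosa's €20,000 share passes to Rosa's issue.
Joris's share (€20,000) is divided into 2 shares of €10,000: Perrin and Farrukh each take €10,000.
Rosa's share (€20,000) is divided into 2 shares of €10,000: Ansel and Ingrid each take €10,000.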